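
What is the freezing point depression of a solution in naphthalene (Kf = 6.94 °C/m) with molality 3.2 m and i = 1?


ΔTf = Kf × m × i
= 6.94 × 3.2 × 1
= 22.208 °C

22.208 °C


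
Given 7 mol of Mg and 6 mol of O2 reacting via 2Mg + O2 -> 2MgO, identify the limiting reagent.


Mole ratio available / coefficient:
  Mg: 7/2 = 3.500
  O2: 6/1 = 6.000
Smaller ratio is limiting.

Mg


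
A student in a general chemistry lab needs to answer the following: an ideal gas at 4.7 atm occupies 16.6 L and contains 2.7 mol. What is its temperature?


PV = nRT  (R = 0.08206 L·atm/(mol·K))
T = PV/(nR) = 4.7×16.6/(2.7×0.08206)
= 78.02/0.221562
= 352.14 K

352.14 K


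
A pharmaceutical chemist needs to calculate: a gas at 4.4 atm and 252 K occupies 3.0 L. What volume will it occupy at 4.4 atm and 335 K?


P1V1/T1 = P2V2/T2
V2 = P1V1T2/(T1P2)
= 4.4×3.0×335/(252×4.4)
= 3.988 L

3.988 L


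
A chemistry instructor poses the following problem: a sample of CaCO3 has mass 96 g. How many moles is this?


M(CaCO3) = 100.09 g/mol
n = mass/M = 96/100.09 = 0.9591 mol

0.9591 mol


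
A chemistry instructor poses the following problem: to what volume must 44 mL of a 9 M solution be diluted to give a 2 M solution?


C1V1 = C2V2
9 × 44 = 2 × V2
V2 = 396/2 = 198.0 mL

198.0 mL


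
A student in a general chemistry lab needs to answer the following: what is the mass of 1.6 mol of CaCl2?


M(CaCl2) = 110.98 g/mol
mass = n × M = 1.6 × 110.98 = 177.57 g

177.57 g


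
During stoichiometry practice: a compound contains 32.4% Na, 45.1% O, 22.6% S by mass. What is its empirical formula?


Assume 100 g sample. Moles of each element:
  Na: 32.4/22.99 = 1.409 mol
  O: 45.1/16.0 = 2.819 mol
  S: 22.6/32.07 = 0.705 mol
Divide by smallest (0.705):
  Na: 1.409/0.705 = 2.0
  O: 2.819/0.705 = 4.0
  S: 0.705/0.705 = 1.0
Empirical formula: Na2SO4

Na2SO4


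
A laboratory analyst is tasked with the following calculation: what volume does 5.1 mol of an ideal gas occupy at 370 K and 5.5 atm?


PV = nRT  (R = 0.08206 L·atm/(mol·K))
V = nRT/P = 5.1×0.08206×370/5.5
= 28.154 L

28.154 L


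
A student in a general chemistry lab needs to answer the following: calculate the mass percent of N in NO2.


M(NO2) = 1×14.01 + 2×16.0 = 46.01 g/mol
Mass of N = 1 × 14.01 = 14.01 g/mol
% N = 14.01/46.01 × 100 = 30.45%

30.45%


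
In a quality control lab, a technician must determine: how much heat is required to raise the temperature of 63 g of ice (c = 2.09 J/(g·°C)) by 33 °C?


q = mcΔT = 63 × 2.09 × 33
= 4345.11 J

4345.11 J


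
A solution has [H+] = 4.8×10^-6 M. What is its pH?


pH = -log10([H+]) = -log10(4.8×10^-6)
= 6 - log10(4.8)
= 6 - 0.68
= 5.32

5.32


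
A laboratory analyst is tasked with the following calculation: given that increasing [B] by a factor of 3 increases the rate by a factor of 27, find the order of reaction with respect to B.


rate ∝ [B]^n
3^n = 27 → n = 3
Order in B: 3

3


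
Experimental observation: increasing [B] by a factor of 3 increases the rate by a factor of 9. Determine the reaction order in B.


rate ∝ [B]^n
3^n = 9 → n = 2
Order in B: 2

2


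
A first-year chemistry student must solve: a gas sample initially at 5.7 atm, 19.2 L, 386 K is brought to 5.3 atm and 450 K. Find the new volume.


P1V1/T1 = P2V2/T2
V2 = P1V1T2/(T1P2)
= 5.7×19.2×450/(386×5.3)
= 24.073 L

24.073 L


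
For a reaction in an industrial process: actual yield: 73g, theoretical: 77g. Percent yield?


% yield = actual/theoretical × 100
= 73/77 × 100
= 94.81%

94.81%


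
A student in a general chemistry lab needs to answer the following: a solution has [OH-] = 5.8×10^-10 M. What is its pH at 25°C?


pOH = -log10([OH-]) = -log10(5.8×10^-10)
= 10 - log10(5.8) = 9.24
pH = 14 - pOH = 14 - 9.24 = 4.76

4.76


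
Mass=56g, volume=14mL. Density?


ρ = mass/volume
= 56/14
= 4.0 g/mL

4.0 g/mL


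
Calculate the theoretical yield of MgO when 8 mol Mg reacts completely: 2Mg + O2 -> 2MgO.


Mole ratio MgO:Mg = 2:2
n(MgO) = 8 × 2/2 = 8.000 mol
mass = 8.000 × 40.31 = 322.48 g

322.48 g


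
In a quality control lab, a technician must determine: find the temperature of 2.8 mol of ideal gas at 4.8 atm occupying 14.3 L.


PV = nRT  (R = 0.08206 L·atm/(mol·K))
T = PV/(nR) = 4.8×14.3/(2.8×0.08206)
= 68.64/0.229768
= 298.74 K

298.74 K


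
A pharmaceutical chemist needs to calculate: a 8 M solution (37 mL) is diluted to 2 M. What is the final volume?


C1V1 = C2V2
8 × 37 = 2 × V2
V2 = 296/2 = 148.0 mL

148.0 mL


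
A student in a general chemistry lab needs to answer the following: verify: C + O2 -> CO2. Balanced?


Equation: C + O2 -> CO2
Check atoms: C: 1=1, O: 2=2
Balanced

Yes, balanced


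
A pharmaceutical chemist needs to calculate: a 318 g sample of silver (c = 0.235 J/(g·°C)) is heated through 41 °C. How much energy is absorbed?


q = mcΔT = 318 × 0.235 × 41
= 3063.93 J

3063.93 J


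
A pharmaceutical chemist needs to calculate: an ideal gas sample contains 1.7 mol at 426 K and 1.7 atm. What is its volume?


PV = nRT  (R = 0.08206 L·atm/(mol·K))
V = nRT/P = 1.7×0.08206×426/1.7
= 34.958 L

34.958 L


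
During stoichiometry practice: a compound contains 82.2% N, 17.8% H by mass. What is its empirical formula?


Assume 100 g sample. Moles of each element:
  N: 82.2/14.01 = 5.867 mol
  H: 17.8/1.008 = 17.659 mol
Divide by smallest (5.867):
  N: 5.867/5.867 = 1.0
  H: 17.659/5.867 = 3.01
Empirical formula: NH3

NH3


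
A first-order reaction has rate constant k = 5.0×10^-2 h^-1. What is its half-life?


t½ = ln2/k = 0.693147/(5.0×10^-2 h^-1)
= 13.86 h

13.86 h


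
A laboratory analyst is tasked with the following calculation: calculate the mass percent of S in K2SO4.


M(K2SO4) = 2×39.1 + 1×32.07 + 4×16.0 = 174.27 g/mol
Mass of S = 1 × 32.07 = 32.07 g/mol
% S = 32.07/174.27 × 100 = 18.40%

18.40%


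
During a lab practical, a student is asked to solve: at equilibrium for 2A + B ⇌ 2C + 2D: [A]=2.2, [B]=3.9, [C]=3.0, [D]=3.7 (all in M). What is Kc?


Kc = [C]^2[D]^2/([A]^2[B])
= (3.0^2 × 3.7^2)/(2.2^2 × 3.9^1)
= 123.21/18.876
= 6.527

6.527


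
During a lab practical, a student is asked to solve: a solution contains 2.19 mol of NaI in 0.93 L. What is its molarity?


M = n/V = 2.19/0.93 = 2.355 mol/L

2.355 M


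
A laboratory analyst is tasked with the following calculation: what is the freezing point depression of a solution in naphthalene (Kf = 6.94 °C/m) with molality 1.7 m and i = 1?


ΔTf = Kf × m × i
= 6.94 × 1.7 × 1
= 11.798 °C

11.798 °C


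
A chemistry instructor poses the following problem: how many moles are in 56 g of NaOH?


M(NaOH) = 40.0 g/mol
n = mass/M = 56/40.0 = 1.4 mol

1.4 mol


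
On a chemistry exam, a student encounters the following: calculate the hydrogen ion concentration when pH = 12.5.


[H+] = 10^(-pH) = 10^(-12.5)
= 3.16×10^-13 M

3.16×10^-13 M


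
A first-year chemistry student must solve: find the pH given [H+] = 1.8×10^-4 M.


pH = -log10([H+]) = -log10(1.8×10^-4)
= 4 - log10(1.8)
= 4 - 0.26
= 3.74

3.74


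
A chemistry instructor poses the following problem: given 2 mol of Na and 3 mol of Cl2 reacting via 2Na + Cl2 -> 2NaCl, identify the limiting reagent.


Mole ratio available / coefficient:
  Na: 2/2 = 1.000
  Cl2: 3/1 = 3.000
Smaller ratio is limiting.

Na


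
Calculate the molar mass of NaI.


M(NaI) = 1×22.99 + 1×126.9
= 22.99 + 126.9
= 149.89 g/mol

149.89 g/mol


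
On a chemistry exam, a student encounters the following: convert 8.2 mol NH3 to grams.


M(NH3) = 17.03 g/mol
mass = n × M = 8.2 × 17.03 = 139.65 g

139.65 g


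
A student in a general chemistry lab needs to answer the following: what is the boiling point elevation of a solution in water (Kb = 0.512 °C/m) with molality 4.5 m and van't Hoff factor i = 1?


ΔTb = Kb × m × i
= 0.512 × 4.5 × 1
= 2.304 °C

2.304 °C


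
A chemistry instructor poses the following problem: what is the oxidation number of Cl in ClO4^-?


x + 4(-2) = -1, so x = +7
Oxidation number: +7

+7


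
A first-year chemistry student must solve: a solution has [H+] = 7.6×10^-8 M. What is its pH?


pH = -log10([H+]) = -log10(7.6×10^-8)
= 8 - log10(7.6)
= 8 - 0.88
= 7.12

7.12


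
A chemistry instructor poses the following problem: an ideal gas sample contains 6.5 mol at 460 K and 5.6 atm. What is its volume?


PV = nRT  (R = 0.08206 L·atm/(mol·K))
V = nRT/P = 6.5×0.08206×460/5.6
= 43.814 L

43.814 L


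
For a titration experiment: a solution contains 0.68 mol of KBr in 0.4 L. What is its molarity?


M = n/V = 0.68/0.4 = 1.700 mol/L

1.700 M


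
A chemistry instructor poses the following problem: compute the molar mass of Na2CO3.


M(Na2CO3) = 2×22.99 + 1×12.01 + 3×16.0
= 45.98 + 12.01 + 48.0
= 105.99 g/mol

105.99 g/mol


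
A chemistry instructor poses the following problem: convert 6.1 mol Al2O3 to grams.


M(Al2O3) = 101.96 g/mol
mass = n × M = 6.1 × 101.96 = 621.96 g

621.96 g


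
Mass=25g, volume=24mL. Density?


ρ = mass/volume
= 25/24
= 1.042 g/mL

1.042 g/mL


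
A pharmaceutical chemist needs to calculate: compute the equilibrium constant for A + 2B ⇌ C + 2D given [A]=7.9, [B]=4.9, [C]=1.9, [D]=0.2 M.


Kc = [C][D]^2/([A][B]^2)
= (1.9^1 × 0.2^2)/(7.9^1 × 4.9^2)
= 0.076/189.679
= 4.007×10^-4

4.007×10^-4


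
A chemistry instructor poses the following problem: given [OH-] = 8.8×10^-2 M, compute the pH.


pOH = -log10([OH-]) = -log10(8.8×10^-2)
= 2 - log10(8.8) = 1.06
pH = 14 - pOH = 14 - 1.06 = 12.94

12.94


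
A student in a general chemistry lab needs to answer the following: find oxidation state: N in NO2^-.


x + 2(-2) = -1, so x = +3
Oxidation number: +3

+3


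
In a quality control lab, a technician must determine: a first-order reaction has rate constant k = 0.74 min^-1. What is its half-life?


t½ = ln2/k = 0.693147/(0.74 min^-1)
= 0.9367 min

0.9367 min


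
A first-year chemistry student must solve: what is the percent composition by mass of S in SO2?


M(SO2) = 1×32.07 + 2×16.0 = 64.07 g/mol
Mass of S = 1 × 32.07 = 32.07 g/mol
% S = 32.07/64.07 × 100 = 50.05%

50.05%


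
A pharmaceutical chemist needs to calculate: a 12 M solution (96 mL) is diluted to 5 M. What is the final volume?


C1V1 = C2V2
12 × 96 = 5 × V2
V2 = 1152/5 = 230.4 mL

230.4 mL


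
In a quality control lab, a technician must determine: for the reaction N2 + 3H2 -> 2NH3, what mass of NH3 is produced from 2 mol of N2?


Mole ratio NH3:N2 = 2:1
n(NH3) = 2 × 2/1 = 4.000 mol
mass = 4.000 × 17.03 = 68.12 g

68.12 g


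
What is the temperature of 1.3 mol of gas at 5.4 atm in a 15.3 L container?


PV = nRT  (R = 0.08206 L·atm/(mol·K))
T = PV/(nR) = 5.4×15.3/(1.3×0.08206)
= 82.62/0.106678
= 774.48 K

774.48 K


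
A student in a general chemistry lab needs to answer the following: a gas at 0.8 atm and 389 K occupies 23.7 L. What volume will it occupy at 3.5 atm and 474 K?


P1V1/T1 = P2V2/T2
V2 = P1V1T2/(T1P2)
= 0.8×23.7×474/(389×3.5)
= 6.601 L

6.601 L


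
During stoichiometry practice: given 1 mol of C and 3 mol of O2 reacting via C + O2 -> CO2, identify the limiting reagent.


Mole ratio available / coefficient:
  C: 1/1 = 1.000
  O2: 3/1 = 3.000
Smaller ratio is limiting.

C


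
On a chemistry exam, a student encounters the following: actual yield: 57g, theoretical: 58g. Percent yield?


% yield = actual/theoretical × 100
= 57/58 × 100
= 98.28%

98.28%


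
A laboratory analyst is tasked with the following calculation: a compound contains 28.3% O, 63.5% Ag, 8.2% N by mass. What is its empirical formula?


Assume 100 g sample. Moles of each element:
  O: 28.3/16.0 = 1.769 mol
  Ag: 63.5/107.87 = 0.589 mol
  N: 8.2/14.01 = 0.585 mol
Divide by smallest (0.585):
  O: 1.769/0.585 = 3.02
  Ag: 0.589/0.585 = 1.01
  N: 0.585/0.585 = 1.0
Empirical formula: AgNO3

AgNO3


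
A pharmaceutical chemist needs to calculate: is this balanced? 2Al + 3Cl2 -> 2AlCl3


Equation: 2Al + 3Cl2 -> 2AlCl3
Check atoms: Al: 2=2, Cl: 6=6
Balanced

Yes, balanced


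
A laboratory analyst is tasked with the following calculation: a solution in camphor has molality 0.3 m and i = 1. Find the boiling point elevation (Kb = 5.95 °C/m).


ΔTb = Kb × m × i
= 5.95 × 0.3 × 1
= 1.785 °C

1.785 °C


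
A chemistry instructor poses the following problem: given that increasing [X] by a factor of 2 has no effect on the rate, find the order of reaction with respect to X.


rate ∝ [X]^n
rate ∝ [X]^0
Order in X: 0

0


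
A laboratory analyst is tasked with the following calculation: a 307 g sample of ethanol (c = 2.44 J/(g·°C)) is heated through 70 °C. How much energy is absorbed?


q = mcΔT = 307 × 2.44 × 70
= 52435.60 J

52435.60 J


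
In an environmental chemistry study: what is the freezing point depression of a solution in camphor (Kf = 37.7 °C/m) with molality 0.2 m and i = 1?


ΔTf = Kf × m × i
= 37.7 × 0.2 × 1
= 7.54 °C

7.54 °C


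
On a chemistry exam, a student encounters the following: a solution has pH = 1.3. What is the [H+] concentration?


[H+] = 10^(-pH) = 10^(-1.3)
= 5.01×10^-2 M

5.01×10^-2 M


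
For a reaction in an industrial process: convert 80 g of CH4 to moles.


M(CH4) = 16.04 g/mol
n = mass/M = 80/16.04 = 4.9875 mol

4.9875 mol


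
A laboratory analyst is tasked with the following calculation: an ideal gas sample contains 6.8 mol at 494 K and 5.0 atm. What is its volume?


PV = nRT  (R = 0.08206 L·atm/(mol·K))
V = nRT/P = 6.8×0.08206×494/5.0
= 55.131 L

55.131 L


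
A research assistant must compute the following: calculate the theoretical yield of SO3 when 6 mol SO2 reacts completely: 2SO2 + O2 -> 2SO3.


Mole ratio SO3:SO2 = 2:2
n(SO3) = 6 × 2/2 = 6.000 mol
mass = 6.000 × 80.07 = 480.42 g

480.42 g


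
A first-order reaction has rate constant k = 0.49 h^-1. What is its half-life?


t½ = ln2/k = 0.693147/(0.49 h^-1)
= 1.415 h

1.415 h


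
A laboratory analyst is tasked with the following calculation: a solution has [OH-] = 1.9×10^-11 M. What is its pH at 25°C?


pOH = -log10([OH-]) = -log10(1.9×10^-11)
= 11 - log10(1.9) = 10.72
pH = 14 - pOH = 14 - 10.72 = 3.28

3.28


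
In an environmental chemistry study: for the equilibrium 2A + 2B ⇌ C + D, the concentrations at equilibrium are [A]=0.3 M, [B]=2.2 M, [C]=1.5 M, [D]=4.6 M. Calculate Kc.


Kc = [C][D]/([A]^2[B]^2)
= (1.5^1 × 4.6^1)/(0.3^2 × 2.2^2)
= 6.9/0.4356
= 15.84

15.84


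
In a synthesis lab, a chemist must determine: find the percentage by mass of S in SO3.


M(SO3) = 1×32.07 + 3×16.0 = 80.07 g/mol
Mass of S = 1 × 32.07 = 32.07 g/mol
% S = 32.07/80.07 × 100 = 40.05%

40.05%


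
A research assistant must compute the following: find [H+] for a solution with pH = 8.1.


[H+] = 10^(-pH) = 10^(-8.1)
= 7.94×10^-9 M

7.94×10^-9 M


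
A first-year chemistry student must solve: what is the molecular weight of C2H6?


M(C2H6) = 2×12.01 + 6×1.008
= 24.02 + 6.05
= 30.07 g/mol

30.07 g/mol


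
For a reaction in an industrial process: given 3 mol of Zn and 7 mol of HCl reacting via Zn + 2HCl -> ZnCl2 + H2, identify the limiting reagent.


Mole ratio available / coefficient:
  Zn: 3/1 = 3.000
  HCl: 7/2 = 3.500
Smaller ratio is limiting.

Zn


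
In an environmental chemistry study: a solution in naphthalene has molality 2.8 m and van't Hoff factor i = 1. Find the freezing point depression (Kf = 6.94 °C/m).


ΔTf = Kf × m × i
= 6.94 × 2.8 × 1
= 19.432 °C

19.432 °C


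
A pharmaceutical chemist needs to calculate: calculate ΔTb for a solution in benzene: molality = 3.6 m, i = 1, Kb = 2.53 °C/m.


ΔTb = Kb × m × i
= 2.53 × 3.6 × 1
= 9.108 °C

9.108 °C


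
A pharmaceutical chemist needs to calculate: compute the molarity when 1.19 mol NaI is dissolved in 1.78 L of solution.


M = n/V = 1.19/1.78 = 0.669 mol/L

0.669 M


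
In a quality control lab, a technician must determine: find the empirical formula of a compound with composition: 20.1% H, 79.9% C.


Assume 100 g sample. Moles of each element:
  H: 20.1/1.008 = 19.94 mol
  C: 79.9/12.01 = 6.653 mol
Divide by smallest (6.653):
  H: 19.94/6.653 = 3.0
  C: 6.653/6.653 = 1.0
Empirical formula: CH3

CH3


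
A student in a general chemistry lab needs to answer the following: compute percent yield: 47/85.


% yield = actual/theoretical × 100
= 47/85 × 100
= 55.29%

55.29%


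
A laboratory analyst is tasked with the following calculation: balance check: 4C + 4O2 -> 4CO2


Equation: 4C + 4O2 -> 4CO2
Check atoms: C: 4=4, O: 8=8
Balanced

Yes, balanced


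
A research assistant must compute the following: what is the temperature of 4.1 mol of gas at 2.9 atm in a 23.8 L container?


PV = nRT  (R = 0.08206 L·atm/(mol·K))
T = PV/(nR) = 2.9×23.8/(4.1×0.08206)
= 69.02/0.336446
= 205.14 K

205.14 K


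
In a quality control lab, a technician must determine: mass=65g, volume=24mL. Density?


ρ = mass/volume
= 65/24
= 2.708 g/mL

2.708 g/mL


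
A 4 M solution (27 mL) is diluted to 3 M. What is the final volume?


C1V1 = C2V2
4 × 27 = 3 × V2
V2 = 108/3 = 36.0 mL

36.0 mL


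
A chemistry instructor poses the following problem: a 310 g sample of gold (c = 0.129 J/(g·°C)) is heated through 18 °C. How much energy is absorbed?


q = mcΔT = 310 × 0.129 × 18
= 719.82 J

719.82 J


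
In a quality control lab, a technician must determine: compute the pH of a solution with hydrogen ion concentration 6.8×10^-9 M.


pH = -log10([H+]) = -log10(6.8×10^-9)
= 9 - log10(6.8)
= 9 - 0.83
= 8.17

8.17


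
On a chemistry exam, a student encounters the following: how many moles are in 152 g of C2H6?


M(C2H6) = 30.07 g/mol
n = mass/M = 152/30.07 = 5.0549 mol

5.0549 mol


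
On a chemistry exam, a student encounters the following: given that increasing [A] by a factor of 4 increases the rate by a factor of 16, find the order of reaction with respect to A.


rate ∝ [A]^n
4^n = 16 → n = 2
Order in A: 2

2


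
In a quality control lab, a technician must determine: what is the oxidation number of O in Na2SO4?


O is usually -2
Oxidation number: -2

-2


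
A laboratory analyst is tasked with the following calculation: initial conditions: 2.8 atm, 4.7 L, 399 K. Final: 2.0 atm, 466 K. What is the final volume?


P1V1/T1 = P2V2/T2
V2 = P1V1T2/(T1P2)
= 2.8×4.7×466/(399×2.0)
= 7.685 L

7.685 L


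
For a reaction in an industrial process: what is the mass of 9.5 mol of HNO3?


M(HNO3) = 63.02 g/mol
mass = n × M = 9.5 × 63.02 = 598.69 g

598.69 g


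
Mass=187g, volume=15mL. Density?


ρ = mass/volume
= 187/15
= 12.467 g/mL

12.467 g/mL


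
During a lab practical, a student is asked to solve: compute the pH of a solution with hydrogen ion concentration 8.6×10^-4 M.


pH = -log10([H+]) = -log10(8.6×10^-4)
= 4 - log10(8.6)
= 4 - 0.93
= 3.07

3.07


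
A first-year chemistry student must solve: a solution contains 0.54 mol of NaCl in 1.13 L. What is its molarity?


M = n/V = 0.54/1.13 = 0.478 mol/L

0.478 M


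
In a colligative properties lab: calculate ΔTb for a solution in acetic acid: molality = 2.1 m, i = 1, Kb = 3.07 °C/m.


ΔTb = Kb × m × i
= 3.07 × 2.1 × 1
= 6.447 °C

6.447 °C


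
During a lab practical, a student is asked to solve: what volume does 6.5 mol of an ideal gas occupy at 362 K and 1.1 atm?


PV = nRT  (R = 0.08206 L·atm/(mol·K))
V = nRT/P = 6.5×0.08206×362/1.1
= 175.534 L

175.534 L


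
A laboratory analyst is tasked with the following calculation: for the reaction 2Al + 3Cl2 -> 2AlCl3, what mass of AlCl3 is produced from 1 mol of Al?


Mole ratio AlCl3:Al = 2:2
n(AlCl3) = 1 × 2/2 = 1.000 mol
mass = 1.000 × 133.33 = 133.33 g

133.33 g


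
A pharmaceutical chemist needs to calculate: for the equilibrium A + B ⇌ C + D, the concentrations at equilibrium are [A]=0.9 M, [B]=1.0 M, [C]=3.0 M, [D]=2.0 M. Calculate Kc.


Kc = [C][D]/([A][B])
= (3.0^1 × 2.0^1)/(0.9^1 × 1.0^1)
= 6/0.9
= 6.667

6.667


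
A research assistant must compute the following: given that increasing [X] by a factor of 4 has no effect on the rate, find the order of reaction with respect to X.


rate ∝ [X]^n
rate ∝ [X]^0
Order in X: 0

0


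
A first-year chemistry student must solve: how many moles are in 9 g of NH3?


M(NH3) = 17.03 g/mol
n = mass/M = 9/17.03 = 0.5285 mol

0.5285 mol


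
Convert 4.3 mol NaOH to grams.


M(NaOH) = 40.0 g/mol
mass = n × M = 4.3 × 40.0 = 172.00 g

172.00 g


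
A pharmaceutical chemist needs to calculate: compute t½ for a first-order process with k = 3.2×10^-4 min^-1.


t½ = ln2/k = 0.693147/(3.2×10^-4 min^-1)
= 2166 min

2166 min


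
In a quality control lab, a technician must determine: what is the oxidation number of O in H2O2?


Peroxide: O is -1
Oxidation number: -1

-1


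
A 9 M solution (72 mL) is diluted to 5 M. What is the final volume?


C1V1 = C2V2
9 × 72 = 5 × V2
V2 = 648/5 = 129.6 mL

129.6 mL


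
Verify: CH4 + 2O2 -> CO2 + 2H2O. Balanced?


Equation: CH4 + 2O2 -> CO2 + 2H2O
Check atoms: C: 1=1, H: 4=4, O: 4=4
Balanced

Yes, balanced


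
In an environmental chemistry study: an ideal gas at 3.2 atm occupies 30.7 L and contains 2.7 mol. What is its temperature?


PV = nRT  (R = 0.08206 L·atm/(mol·K))
T = PV/(nR) = 3.2×30.7/(2.7×0.08206)
= 98.24/0.221562
= 443.40 K

443.40 K


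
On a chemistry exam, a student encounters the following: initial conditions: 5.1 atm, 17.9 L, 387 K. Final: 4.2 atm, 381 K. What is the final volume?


P1V1/T1 = P2V2/T2
V2 = P1V1T2/(T1P2)
= 5.1×17.9×381/(387×4.2)
= 21.399 L

21.399 L


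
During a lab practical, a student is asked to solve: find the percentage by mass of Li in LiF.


M(LiF) = 1×6.94 + 1×19.0 = 25.94 g/mol
Mass of Li = 1 × 6.94 = 6.94 g/mol
% Li = 6.94/25.94 × 100 = 26.75%

26.75%


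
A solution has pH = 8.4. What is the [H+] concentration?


[H+] = 10^(-pH) = 10^(-8.4)
= 3.98×10^-9 M

3.98×10^-9 M


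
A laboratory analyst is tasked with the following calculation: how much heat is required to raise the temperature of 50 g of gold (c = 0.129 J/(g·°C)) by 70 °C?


q = mcΔT = 50 × 0.129 × 70
= 451.50 J

451.50 J


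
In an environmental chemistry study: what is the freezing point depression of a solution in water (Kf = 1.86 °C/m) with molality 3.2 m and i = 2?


ΔTf = Kf × m × i
= 1.86 × 3.2 × 2
= 11.904 °C

11.904 °C


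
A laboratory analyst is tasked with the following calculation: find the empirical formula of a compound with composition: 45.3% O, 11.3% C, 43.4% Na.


Assume 100 g sample. Moles of each element:
  O: 45.3/16.0 = 2.831 mol
  C: 11.3/12.01 = 0.941 mol
  Na: 43.4/22.99 = 1.888 mol
Divide by smallest (0.941):
  O: 2.831/0.941 = 3.01
  C: 0.941/0.941 = 1.0
  Na: 1.888/0.941 = 2.01
Empirical formula: Na2CO3

Na2CO3


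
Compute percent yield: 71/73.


% yield = actual/theoretical × 100
= 71/73 × 100
= 97.26%

97.26%


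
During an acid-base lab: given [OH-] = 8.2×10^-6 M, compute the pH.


pOH = -log10([OH-]) = -log10(8.2×10^-6)
= 6 - log10(8.2) = 5.09
pH = 14 - pOH = 14 - 5.09 = 8.91

8.91


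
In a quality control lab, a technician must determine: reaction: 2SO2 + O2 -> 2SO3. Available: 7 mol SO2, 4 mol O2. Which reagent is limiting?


Mole ratio available / coefficient:
  SO2: 7/2 = 3.500
  O2: 4/1 = 4.000
Smaller ratio is limiting.

SO2


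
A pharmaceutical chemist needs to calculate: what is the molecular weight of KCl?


M(KCl) = 1×39.1 + 1×35.45
= 39.1 + 35.45
= 74.55 g/mol

74.55 g/mol


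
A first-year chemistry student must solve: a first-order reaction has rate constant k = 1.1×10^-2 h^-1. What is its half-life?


t½ = ln2/k = 0.693147/(1.1×10^-2 h^-1)
= 63.01 h

63.01 h


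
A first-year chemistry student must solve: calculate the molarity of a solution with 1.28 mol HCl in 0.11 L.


M = n/V = 1.28/0.11 = 11.636 mol/L

11.636 M


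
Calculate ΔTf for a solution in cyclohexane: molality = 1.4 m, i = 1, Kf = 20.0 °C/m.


ΔTf = Kf × m × i
= 20.0 × 1.4 × 1
= 28.0 °C

28.0 °C


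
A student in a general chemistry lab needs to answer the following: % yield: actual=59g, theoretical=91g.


% yield = actual/theoretical × 100
= 59/91 × 100
= 64.84%

64.84%


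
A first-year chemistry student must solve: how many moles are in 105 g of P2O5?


M(P2O5) = 141.94 g/mol
n = mass/M = 105/141.94 = 0.7397 mol

0.7397 mol


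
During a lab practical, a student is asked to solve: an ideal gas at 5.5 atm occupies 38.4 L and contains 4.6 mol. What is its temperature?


PV = nRT  (R = 0.08206 L·atm/(mol·K))
T = PV/(nR) = 5.5×38.4/(4.6×0.08206)
= 211.20/0.377476
= 559.51 K

559.51 K


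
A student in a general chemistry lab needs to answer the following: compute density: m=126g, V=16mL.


ρ = mass/volume
= 126/16
= 7.875 g/mL

7.875 g/mL


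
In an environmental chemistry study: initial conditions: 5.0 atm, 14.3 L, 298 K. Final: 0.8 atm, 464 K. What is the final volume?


P1V1/T1 = P2V2/T2
V2 = P1V1T2/(T1P2)
= 5.0×14.3×464/(298×0.8)
= 139.161 L

139.161 L


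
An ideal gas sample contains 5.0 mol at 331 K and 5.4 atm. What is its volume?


PV = nRT  (R = 0.08206 L·atm/(mol·K))
V = nRT/P = 5.0×0.08206×331/5.4
= 25.15 L

25.15 L


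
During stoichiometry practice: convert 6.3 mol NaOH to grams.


M(NaOH) = 40.0 g/mol
mass = n × M = 6.3 × 40.0 = 252.00 g

252.00 g


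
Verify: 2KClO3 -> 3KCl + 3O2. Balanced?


Equation: 2KClO3 -> 3KCl + 3O2
Check atoms: Cl: 2≠3, K: 2≠3, O: 6=6
Not balanced

No, not balanced


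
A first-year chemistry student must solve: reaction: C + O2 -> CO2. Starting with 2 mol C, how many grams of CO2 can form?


Mole ratio CO2:C = 1:1
n(CO2) = 2 × 1/1 = 2.000 mol
mass = 2.000 × 44.01 = 88.02 g

88.02 g


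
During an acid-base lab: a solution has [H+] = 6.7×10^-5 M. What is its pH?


pH = -log10([H+]) = -log10(6.7×10^-5)
= 5 - log10(6.7)
= 5 - 0.83
= 4.17

4.17


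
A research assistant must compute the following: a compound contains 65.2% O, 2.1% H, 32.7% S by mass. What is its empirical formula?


Assume 100 g sample. Moles of each element:
  O: 65.2/16.0 = 4.075 mol
  H: 2.1/1.008 = 2.083 mol
  S: 32.7/32.07 = 1.02 mol
Divide by smallest (1.02):
  O: 4.075/1.02 = 4.0
  H: 2.083/1.02 = 2.04
  S: 1.02/1.02 = 1.0
Empirical formula: H2SO4

H2SO4


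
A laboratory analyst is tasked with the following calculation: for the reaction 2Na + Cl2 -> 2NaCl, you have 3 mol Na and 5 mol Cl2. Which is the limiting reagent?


Mole ratio available / coefficient:
  Na: 3/2 = 1.500
  Cl2: 5/1 = 5.000
Smaller ratio is limiting.

Na


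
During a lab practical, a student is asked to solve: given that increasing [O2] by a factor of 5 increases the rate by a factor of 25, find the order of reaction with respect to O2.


rate ∝ [O2]^n
5^n = 25 → n = 2
Order in O2: 2

2


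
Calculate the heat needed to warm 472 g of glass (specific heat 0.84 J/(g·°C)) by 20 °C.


q = mcΔT = 472 × 0.84 × 20
= 7929.60 J

7929.60 J


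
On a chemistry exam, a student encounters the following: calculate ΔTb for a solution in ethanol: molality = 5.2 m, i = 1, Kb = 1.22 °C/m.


ΔTb = Kb × m × i
= 1.22 × 5.2 × 1
= 6.344 °C

6.344 °C


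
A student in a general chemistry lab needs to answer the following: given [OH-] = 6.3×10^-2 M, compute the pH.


pOH = -log10([OH-]) = -log10(6.3×10^-2)
= 2 - log10(6.3) = 1.2
pH = 14 - pOH = 14 - 1.2 = 12.8

12.8


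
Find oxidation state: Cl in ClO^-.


x + (-2) = -1, so x = +1
Oxidation number: +1

+1


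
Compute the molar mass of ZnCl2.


M(ZnCl2) = 1×65.38 + 2×35.45
= 65.38 + 70.9
= 136.28 g/mol

136.28 g/mol


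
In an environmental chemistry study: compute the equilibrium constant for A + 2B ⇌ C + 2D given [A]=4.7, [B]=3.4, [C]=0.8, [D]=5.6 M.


Kc = [C][D]^2/([A][B]^2)
= (0.8^1 × 5.6^2)/(4.7^1 × 3.4^2)
= 25.088/54.332
= 0.4618

0.4618


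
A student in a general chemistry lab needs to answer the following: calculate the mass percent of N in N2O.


M(N2O) = 2×14.01 + 1×16.0 = 44.02 g/mol
Mass of N = 2 × 14.01 = 28.02 g/mol
% N = 28.02/44.02 × 100 = 63.65%

63.65%


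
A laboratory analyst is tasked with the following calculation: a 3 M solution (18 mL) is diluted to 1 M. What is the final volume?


C1V1 = C2V2
3 × 18 = 1 × V2
V2 = 54/1 = 54.0 mL

54.0 mL


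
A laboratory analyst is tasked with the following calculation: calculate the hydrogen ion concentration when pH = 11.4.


[H+] = 10^(-pH) = 10^(-11.4)
= 3.98×10^-12 M

3.98×10^-12 M


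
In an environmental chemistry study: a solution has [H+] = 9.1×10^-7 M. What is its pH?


pH = -log10([H+]) = -log10(9.1×10^-7)
= 7 - log10(9.1)
= 7 - 0.96
= 6.04

6.04


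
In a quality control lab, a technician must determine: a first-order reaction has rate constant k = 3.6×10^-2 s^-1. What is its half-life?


t½ = ln2/k = 0.693147/(3.6×10^-2 s^-1)
= 19.25 s

19.25 s


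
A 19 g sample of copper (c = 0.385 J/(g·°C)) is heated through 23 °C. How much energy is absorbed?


q = mcΔT = 19 × 0.385 × 23
= 168.25 J

168.25 J


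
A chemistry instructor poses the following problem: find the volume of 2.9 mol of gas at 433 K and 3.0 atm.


PV = nRT  (R = 0.08206 L·atm/(mol·K))
V = nRT/P = 2.9×0.08206×433/3.0
= 34.348 L

34.348 L


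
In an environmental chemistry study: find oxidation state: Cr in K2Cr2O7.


2(+1) + 2x + 7(-2) = 0, so x = +6
Oxidation number: +6

+6


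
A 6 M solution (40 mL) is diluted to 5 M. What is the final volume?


C1V1 = C2V2
6 × 40 = 5 × V2
V2 = 240/5 = 48.0 mL

48.0 mL


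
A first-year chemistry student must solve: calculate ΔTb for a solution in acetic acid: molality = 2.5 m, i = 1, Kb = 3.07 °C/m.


ΔTb = Kb × m × i
= 3.07 × 2.5 × 1
= 7.675 °C

7.675 °C


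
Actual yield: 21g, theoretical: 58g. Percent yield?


% yield = actual/theoretical × 100
= 21/58 × 100
= 36.21%

36.21%


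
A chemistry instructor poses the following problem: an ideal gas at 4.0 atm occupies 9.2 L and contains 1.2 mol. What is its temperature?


PV = nRT  (R = 0.08206 L·atm/(mol·K))
T = PV/(nR) = 4.0×9.2/(1.2×0.08206)
= 36.80/0.098472
= 373.71 K

373.71 K


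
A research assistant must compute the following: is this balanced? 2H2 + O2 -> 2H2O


Equation: 2H2 + O2 -> 2H2O
Check atoms: H: 4=4, O: 2=2
Balanced

Yes, balanced


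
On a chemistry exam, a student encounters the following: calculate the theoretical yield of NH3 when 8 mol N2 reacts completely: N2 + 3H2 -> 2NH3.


Mole ratio NH3:N2 = 2:1
n(NH3) = 8 × 2/1 = 16.000 mol
mass = 16.000 × 17.03 = 272.48 g

272.48 g


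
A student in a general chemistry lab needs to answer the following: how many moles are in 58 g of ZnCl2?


M(ZnCl2) = 136.28 g/mol
n = mass/M = 58/136.28 = 0.4256 mol

0.4256 mol


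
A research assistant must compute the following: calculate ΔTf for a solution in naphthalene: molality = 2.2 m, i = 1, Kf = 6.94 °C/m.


ΔTf = Kf × m × i
= 6.94 × 2.2 × 1
= 15.268 °C

15.268 °C


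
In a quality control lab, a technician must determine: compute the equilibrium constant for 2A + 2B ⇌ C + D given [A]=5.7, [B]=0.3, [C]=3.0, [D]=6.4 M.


Kc = [C][D]/([A]^2[B]^2)
= (3.0^1 × 6.4^1)/(5.7^2 × 0.3^2)
= 19.2/2.9241
= 6.566

6.566


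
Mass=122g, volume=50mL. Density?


ρ = mass/volume
= 122/50
= 2.44 g/mL

2.44 g/mL


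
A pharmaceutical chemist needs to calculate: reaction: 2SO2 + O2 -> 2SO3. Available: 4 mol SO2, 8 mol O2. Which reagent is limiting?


Mole ratio available / coefficient:
  SO2: 4/2 = 2.000
  O2: 8/1 = 8.000
Smaller ratio is limiting.

SO2


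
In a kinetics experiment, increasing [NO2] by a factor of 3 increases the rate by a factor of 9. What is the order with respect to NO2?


rate ∝ [NO2]^n
3^n = 9 → n = 2
Order in NO2: 2

2


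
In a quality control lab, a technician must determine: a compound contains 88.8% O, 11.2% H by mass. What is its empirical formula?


Assume 100 g sample. Moles of each element:
  O: 88.8/16.0 = 5.55 mol
  H: 11.2/1.008 = 11.111 mol
Divide by smallest (5.55):
  O: 5.55/5.55 = 1.0
  H: 11.111/5.55 = 2.0
Empirical formula: H2O

H2O


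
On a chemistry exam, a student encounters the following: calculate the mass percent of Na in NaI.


M(NaI) = 1×22.99 + 1×126.9 = 149.89 g/mol
Mass of Na = 1 × 22.99 = 22.99 g/mol
% Na = 22.99/149.89 × 100 = 15.34%

15.34%


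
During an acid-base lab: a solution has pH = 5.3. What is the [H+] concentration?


[H+] = 10^(-pH) = 10^(-5.3)
= 5.01×10^-6 M

5.01×10^-6 M


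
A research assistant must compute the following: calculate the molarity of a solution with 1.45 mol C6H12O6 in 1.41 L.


M = n/V = 1.45/1.41 = 1.028 mol/L

1.028 M


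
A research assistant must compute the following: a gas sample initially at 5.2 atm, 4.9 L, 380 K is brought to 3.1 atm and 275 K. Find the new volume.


P1V1/T1 = P2V2/T2
V2 = P1V1T2/(T1P2)
= 5.2×4.9×275/(380×3.1)
= 5.948 L

5.948 L


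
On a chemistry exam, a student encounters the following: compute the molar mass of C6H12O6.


M(C6H12O6) = 6×12.01 + 12×1.008 + 6×16.0
= 72.06 + 12.1 + 96.0
= 180.16 g/mol

180.16 g/mol


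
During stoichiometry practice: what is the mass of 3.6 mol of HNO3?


M(HNO3) = 63.02 g/mol
mass = n × M = 3.6 × 63.02 = 226.87 g

226.87 g


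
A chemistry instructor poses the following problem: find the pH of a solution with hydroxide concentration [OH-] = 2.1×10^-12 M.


pOH = -log10([OH-]) = -log10(2.1×10^-12)
= 12 - log10(2.1) = 11.68
pH = 14 - pOH = 14 - 11.68 = 2.32

2.32


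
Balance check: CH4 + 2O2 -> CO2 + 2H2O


Equation: CH4 + 2O2 -> CO2 + 2H2O
Check atoms: C: 1=1, H: 4=4, O: 4=4
Balanced

Yes, balanced


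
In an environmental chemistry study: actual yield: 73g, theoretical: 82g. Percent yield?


% yield = actual/theoretical × 100
= 73/82 × 100
= 89.02%

89.02%


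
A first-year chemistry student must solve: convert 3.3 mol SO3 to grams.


M(SO3) = 80.07 g/mol
mass = n × M = 3.3 × 80.07 = 264.23 g

264.23 g


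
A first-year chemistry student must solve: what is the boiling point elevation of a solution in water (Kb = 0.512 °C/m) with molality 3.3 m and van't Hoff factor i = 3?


ΔTb = Kb × m × i
= 0.512 × 3.3 × 3
= 5.0688 °C

5.0688 °C


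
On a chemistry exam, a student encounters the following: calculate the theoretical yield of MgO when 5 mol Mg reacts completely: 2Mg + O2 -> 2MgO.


Mole ratio MgO:Mg = 2:2
n(MgO) = 5 × 2/2 = 5.000 mol
mass = 5.000 × 40.31 = 201.55 g

201.55 g


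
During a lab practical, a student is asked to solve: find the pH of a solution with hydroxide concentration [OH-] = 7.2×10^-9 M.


pOH = -log10([OH-]) = -log10(7.2×10^-9)
= 9 - log10(7.2) = 8.14
pH = 14 - pOH = 14 - 8.14 = 5.86

5.86


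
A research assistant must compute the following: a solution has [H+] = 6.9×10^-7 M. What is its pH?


pH = -log10([H+]) = -log10(6.9×10^-7)
= 7 - log10(6.9)
= 7 - 0.84
= 6.16

6.16


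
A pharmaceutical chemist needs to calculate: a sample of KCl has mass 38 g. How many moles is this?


M(KCl) = 74.55 g/mol
n = mass/M = 38/74.55 = 0.5097 mol

0.5097 mol


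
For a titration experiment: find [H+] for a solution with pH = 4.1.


[H+] = 10^(-pH) = 10^(-4.1)
= 7.94×10^-5 M

7.94×10^-5 M


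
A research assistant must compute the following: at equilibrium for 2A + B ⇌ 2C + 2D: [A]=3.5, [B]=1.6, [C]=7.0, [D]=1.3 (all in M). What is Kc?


Kc = [C]^2[D]^2/([A]^2[B])
= (7.0^2 × 1.3^2)/(3.5^2 × 1.6^1)
= 82.81/19.6
= 4.225

4.225


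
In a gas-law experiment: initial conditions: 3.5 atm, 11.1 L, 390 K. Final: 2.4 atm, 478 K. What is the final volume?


P1V1/T1 = P2V2/T2
V2 = P1V1T2/(T1P2)
= 3.5×11.1×478/(390×2.4)
= 19.84 L

19.84 L


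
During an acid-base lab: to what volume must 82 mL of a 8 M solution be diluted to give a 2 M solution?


C1V1 = C2V2
8 × 82 = 2 × V2
V2 = 656/2 = 328.0 mL

328.0 mL


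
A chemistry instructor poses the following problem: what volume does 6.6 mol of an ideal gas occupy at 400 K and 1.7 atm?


PV = nRT  (R = 0.08206 L·atm/(mol·K))
V = nRT/P = 6.6×0.08206×400/1.7
= 127.434 L

127.434 L


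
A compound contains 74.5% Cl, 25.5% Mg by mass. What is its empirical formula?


Assume 100 g sample. Moles of each element:
  Cl: 74.5/35.45 = 2.102 mol
  Mg: 25.5/24.31 = 1.049 mol
Divide by smallest (1.049):
  Cl: 2.102/1.049 = 2.0
  Mg: 1.049/1.049 = 1.0
Empirical formula: MgCl2

MgCl2


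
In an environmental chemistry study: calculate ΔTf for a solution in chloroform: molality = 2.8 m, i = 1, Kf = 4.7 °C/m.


ΔTf = Kf × m × i
= 4.7 × 2.8 × 1
= 13.16 °C

13.16 °C


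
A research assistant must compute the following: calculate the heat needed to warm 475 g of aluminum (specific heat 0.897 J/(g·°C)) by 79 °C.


q = mcΔT = 475 × 0.897 × 79
= 33659.93 J

33659.93 J


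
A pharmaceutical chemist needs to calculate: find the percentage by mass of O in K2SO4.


M(K2SO4) = 2×39.1 + 1×32.07 + 4×16.0 = 174.27 g/mol
Mass of O = 4 × 16.0 = 64.00 g/mol
% O = 64.00/174.27 × 100 = 36.72%

36.72%


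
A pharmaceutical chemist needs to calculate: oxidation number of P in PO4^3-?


x + 4(-2) = -3, so x = +5
Oxidation number: +5

+5


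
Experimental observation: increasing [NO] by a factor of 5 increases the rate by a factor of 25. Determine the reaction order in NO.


rate ∝ [NO]^n
5^n = 25 → n = 2
Order in NO: 2

2


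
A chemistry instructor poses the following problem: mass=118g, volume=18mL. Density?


ρ = mass/volume
= 118/18
= 6.556 g/mL

6.556 g/mL


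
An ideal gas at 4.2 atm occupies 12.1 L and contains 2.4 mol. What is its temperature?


PV = nRT  (R = 0.08206 L·atm/(mol·K))
T = PV/(nR) = 4.2×12.1/(2.4×0.08206)
= 50.82/0.196944
= 258.04 K

258.04 K


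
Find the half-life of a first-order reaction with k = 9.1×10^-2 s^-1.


t½ = ln2/k = 0.693147/(9.1×10^-2 s^-1)
= 7.617 s

7.617 s


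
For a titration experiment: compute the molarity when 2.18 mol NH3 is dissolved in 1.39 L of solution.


M = n/V = 2.18/1.39 = 1.568 mol/L

1.568 M


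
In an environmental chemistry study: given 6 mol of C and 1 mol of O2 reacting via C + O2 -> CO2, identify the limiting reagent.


Mole ratio available / coefficient:
  C: 6/1 = 6.000
  O2: 1/1 = 1.000
Smaller ratio is limiting.

O2


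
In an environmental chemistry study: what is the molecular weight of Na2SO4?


M(Na2SO4) = 2×22.99 + 1×32.07 + 4×16.0
= 45.98 + 32.07 + 64.0
= 142.05 g/mol

142.05 g/mol


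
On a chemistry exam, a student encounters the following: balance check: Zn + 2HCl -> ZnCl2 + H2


Equation: Zn + 2HCl -> ZnCl2 + H2
Check atoms: Cl: 2=2, H: 2=2, Zn: 1=1
Balanced

Yes, balanced


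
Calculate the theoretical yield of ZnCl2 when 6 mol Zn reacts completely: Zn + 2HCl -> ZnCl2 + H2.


Mole ratio ZnCl2:Zn = 1:1
n(ZnCl2) = 6 × 1/1 = 6.000 mol
mass = 6.000 × 136.28 = 817.68 g

817.68 g


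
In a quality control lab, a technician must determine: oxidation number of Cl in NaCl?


halide: -1
Oxidation number: -1

-1


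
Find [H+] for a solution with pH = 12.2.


[H+] = 10^(-pH) = 10^(-12.2)
= 6.31×10^-13 M

6.31×10^-13 M
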